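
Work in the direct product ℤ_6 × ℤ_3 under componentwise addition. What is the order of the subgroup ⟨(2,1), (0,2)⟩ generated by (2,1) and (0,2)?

9

|⟨(2,1)⟩| = 3 and |⟨(0,2)⟩| = 3, so |H| is a multiple of lcm(3, 3) = 3 and divides |G| = 18.
Closing under the operation: H = {(0,0), (0,1), (0,2), (2,0), (2,1), (2,2), (4,0), (4,1), (4,2)}, so |H| = 9.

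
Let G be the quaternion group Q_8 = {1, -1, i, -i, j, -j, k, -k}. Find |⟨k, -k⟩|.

4

|⟨k⟩| = 4 and |⟨-k⟩| = 4, so |H| is a multiple of lcm(4, 4) = 4 and divides |G| = 8.
Closing under the operation: H = {1, -1, k, -k}, so |H| = 4.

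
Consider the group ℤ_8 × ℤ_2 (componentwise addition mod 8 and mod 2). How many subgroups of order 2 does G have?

|G| = 16 and 2 | 16, so subgroups of order 2 are possible by Lagrange.
The subgroups of order 2 are: {(0,0), (0,1)}; {(0,0), (4,0)}; {(0,0), (4,1)}.
So G has 3 subgroups of order 2.

3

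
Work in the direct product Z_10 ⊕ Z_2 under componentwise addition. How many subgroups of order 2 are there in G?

3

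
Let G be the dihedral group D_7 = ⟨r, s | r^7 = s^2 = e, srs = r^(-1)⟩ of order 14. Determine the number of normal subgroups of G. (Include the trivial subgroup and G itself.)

3

G has 10 subgroups. Checking conjugation-invariance by order — order 1: 1/1 normal; order 2: 0/7 normal; order 7: 1/1 normal; order 14: 1/1 normal.
Total normal subgroups: 3.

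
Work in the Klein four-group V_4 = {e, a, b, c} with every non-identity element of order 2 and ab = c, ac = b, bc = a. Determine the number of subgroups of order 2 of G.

3

|G| = 4 and 2 | 4, so subgroups of order 2 are possible by Lagrange.
The subgroups of order 2 are: {e, a}; {e, b}; {e, c}.
So G has 3 subgroups of order 2.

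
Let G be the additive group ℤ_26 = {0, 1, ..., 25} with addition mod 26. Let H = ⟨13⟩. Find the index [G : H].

13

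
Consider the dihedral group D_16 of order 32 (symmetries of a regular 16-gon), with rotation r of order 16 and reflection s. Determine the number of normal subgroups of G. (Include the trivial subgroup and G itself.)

8

G has 36 subgroups. Checking conjugation-invariance by order — order 1: 1/1 normal; order 2: 1/17 normal; order 4: 1/9 normal; order 8: 1/5 normal; order 16: 3/3 normal; order 32: 1/1 normal.
Total normal subgroups: 8.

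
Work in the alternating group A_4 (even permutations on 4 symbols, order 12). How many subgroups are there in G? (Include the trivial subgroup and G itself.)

|G| = 12, so by Lagrange every subgroup order divides 12. Divisors: 1, 2, 3, 4, 6, 12.
Subgroups by order — order 1: 1; order 2: 3; order 3: 4; order 4: 1; order 6: 0; order 12: 1.
Total: 1 + 3 + 4 + 1 + 0 + 1 = 10.

10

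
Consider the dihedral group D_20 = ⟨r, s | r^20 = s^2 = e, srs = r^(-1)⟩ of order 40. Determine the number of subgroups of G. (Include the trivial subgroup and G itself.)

|G| = 40, so by Lagrange every subgroup order divides 40. Divisors: 1, 2, 4, 5, 8, 10, 20, 40.
Subgroups by order — order 1: 1; order 2: 21; order 4: 11; order 5: 1; order 8: 5; order 10: 5; order 20: 3; order 40: 1.
Total: 1 + 21 + 11 + 1 + 5 + 5 + 3 + 1 = 48.

48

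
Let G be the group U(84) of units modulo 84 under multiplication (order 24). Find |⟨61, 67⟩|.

|⟨61⟩| = 6 and |⟨67⟩| = 6, so |H| is a multiple of lcm(6, 6) = 6 and divides |G| = 24.
Closing under the operation: H = {1, 13, 19, 25, 31, 37, 43, 55, 61, 67, 73, 79}, so |H| = 12.

12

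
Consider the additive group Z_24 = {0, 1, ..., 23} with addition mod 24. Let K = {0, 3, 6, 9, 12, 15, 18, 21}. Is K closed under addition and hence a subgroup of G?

Yes

|K| = 8 divides |G| = 24, consistent with Lagrange.
K contains the identity, every element's inverse is in K, and K is closed under +: it is a subgroup.
In fact K = ⟨3⟩.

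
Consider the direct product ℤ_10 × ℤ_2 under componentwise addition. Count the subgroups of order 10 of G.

|G| = 20 and 10 | 20, so subgroups of order 10 are possible by Lagrange.
The subgroups of order 10 are: {(0,0), (0,1), (2,0), (2,1), (4,0), (4,1), (6,0), (6,1), (8,0), (8,1)}; {(0,0), (1,0), (2,0), (3,0), (4,0), (5,0), (6,0), (7,0), (8,0), (9,0)}; {(0,0), (1,1), (2,0), (3,1), (4,0), (5,1), (6,0), (7,1), (8,0), (9,1)}.
So G has 3 subgroups of order 10.

3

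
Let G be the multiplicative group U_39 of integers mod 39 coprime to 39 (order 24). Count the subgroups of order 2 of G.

|G| = 24 and 2 | 24, so subgroups of order 2 are possible by Lagrange.
The subgroups of order 2 are: {1, 14}; {1, 25}; {1, 38}.
So G has 3 subgroups of order 2.

3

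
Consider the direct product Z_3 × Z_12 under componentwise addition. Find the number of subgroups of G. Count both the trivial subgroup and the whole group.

|G| = 36, so by Lagrange every subgroup order divides 36. Divisors: 1, 2, 3, 4, 6, 9, 12, 18, 36.
Subgroups by order — order 1: 1; order 2: 1; order 3: 4; order 4: 1; order 6: 4; order 9: 1; order 12: 4; order 18: 1; order 36: 1.
Total: 1 + 1 + 4 + 1 + 4 + 1 + 4 + 1 + 1 = 18.

18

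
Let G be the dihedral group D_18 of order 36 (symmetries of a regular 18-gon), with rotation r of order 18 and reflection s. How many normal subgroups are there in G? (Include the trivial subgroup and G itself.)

9

G has 45 subgroups. Checking conjugation-invariance by order — order 1: 1/1 normal; order 2: 1/19 normal; order 3: 1/1 normal; order 4: 0/9 normal; order 6: 1/7 normal; order 9: 1/1 normal; order 12: 0/3 normal; order 18: 3/3 normal; order 36: 1/1 normal.
Total normal subgroups: 9.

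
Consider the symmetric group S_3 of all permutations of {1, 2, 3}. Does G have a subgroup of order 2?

Yes

2 | 6. A subgroup of order 2 is {e, (1 2)}.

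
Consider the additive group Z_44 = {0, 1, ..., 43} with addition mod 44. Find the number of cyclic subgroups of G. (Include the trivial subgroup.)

Group the elements of G by the cyclic subgroup they generate; each cyclic subgroup of order d accounts for φ(d) elements.
Cyclic subgroups by order — order 1: 1; order 2: 1; order 4: 1; order 11: 1; order 22: 1; order 44: 1.
Total: 6.

6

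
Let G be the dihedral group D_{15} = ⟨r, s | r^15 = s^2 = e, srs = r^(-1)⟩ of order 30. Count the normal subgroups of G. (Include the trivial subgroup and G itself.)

G has 28 subgroups. Checking conjugation-invariance by order — order 1: 1/1 normal; order 2: 0/15 normal; order 3: 1/1 normal; order 5: 1/1 normal; order 6: 0/5 normal; order 10: 0/3 normal; order 15: 1/1 normal; order 30: 1/1 normal.
Total normal subgroups: 5.

5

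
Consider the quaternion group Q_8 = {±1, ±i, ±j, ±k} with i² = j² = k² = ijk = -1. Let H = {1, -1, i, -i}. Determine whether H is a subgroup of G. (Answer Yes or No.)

|H| = 4 divides |G| = 8, consistent with Lagrange.
H contains the identity, every element's inverse is in H, and H is closed under ·: it is a subgroup.
In fact H = ⟨-i⟩.

Yes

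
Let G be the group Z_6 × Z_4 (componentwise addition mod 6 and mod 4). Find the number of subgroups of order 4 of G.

|G| = 24 and 4 | 24, so subgroups of order 4 are possible by Lagrange.
The subgroups of order 4 are: {(0,0), (0,1), (0,2), (0,3)}; {(0,0), (0,2), (3,0), (3,2)}; {(0,0), (0,2), (3,1), (3,3)}.
So G has 3 subgroups of order 4.

3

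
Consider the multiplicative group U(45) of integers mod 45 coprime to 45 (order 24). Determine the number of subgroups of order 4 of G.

|G| = 24 and 4 | 24, so subgroups of order 4 are possible by Lagrange.
The subgroups of order 4 are: {1, 8, 17, 19}; {1, 19, 26, 44}; {1, 19, 28, 37}.
So G has 3 subgroups of order 4.

3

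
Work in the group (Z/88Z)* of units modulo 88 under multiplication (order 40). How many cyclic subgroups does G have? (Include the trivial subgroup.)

16

Group the elements of G by the cyclic subgroup they generate; each cyclic subgroup of order d accounts for φ(d) elements.
Cyclic subgroups by order — order 1: 1; order 2: 7; order 5: 1; order 10: 7.
Total: 16.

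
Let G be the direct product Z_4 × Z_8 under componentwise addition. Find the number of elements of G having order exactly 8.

An element (a,b) has order lcm(ord(a), ord(b)); count pairs with lcm equal to 8.
Enumerating gives 16 such elements.

16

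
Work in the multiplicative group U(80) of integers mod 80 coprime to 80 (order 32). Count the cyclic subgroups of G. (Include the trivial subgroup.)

Group the elements of G by the cyclic subgroup they generate; each cyclic subgroup of order d accounts for φ(d) elements.
Cyclic subgroups by order — order 1: 1; order 2: 7; order 4: 12.
Total: 20.

20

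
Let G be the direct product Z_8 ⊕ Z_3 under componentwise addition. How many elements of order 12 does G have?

4

An element (a,b) has order lcm(ord(a), ord(b)); count pairs with lcm equal to 12.
Enumerating gives 4 such elements.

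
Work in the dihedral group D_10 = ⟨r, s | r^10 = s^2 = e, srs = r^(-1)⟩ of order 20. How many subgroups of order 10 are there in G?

3

|G| = 20 and 10 | 20, so subgroups of order 10 are possible by Lagrange.
The subgroups of order 10 are: {e, r, r^2, r^3, r^4, r^5, r^6, r^7, r^8, r^9}; {e, r^2, r^4, r^6, r^8, s, r^2s, r^4s, r^6s, r^8s}; {e, r^2, r^4, r^6, r^8, rs, r^3s, r^5s, r^7s, r^9s}.
So G has 3 subgroups of order 10.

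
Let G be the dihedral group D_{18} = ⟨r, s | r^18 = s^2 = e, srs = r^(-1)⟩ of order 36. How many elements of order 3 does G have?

The elements of order 3 are: r^6, r^12.
That's 2.

2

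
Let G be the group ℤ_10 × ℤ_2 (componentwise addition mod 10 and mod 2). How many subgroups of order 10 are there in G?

|G| = 20 and 10 | 20, so subgroups of order 10 are possible by Lagrange.
The subgroups of order 10 are: {(0,0), (0,1), (2,0), (2,1), (4,0), (4,1), (6,0), (6,1), (8,0), (8,1)}; {(0,0), (1,0), (2,0), (3,0), (4,0), (5,0), (6,0), (7,0), (8,0), (9,0)}; {(0,0), (1,1), (2,0), (3,1), (4,0), (5,1), (6,0), (7,1), (8,0), (9,1)}.
So G has 3 subgroups of order 10.

3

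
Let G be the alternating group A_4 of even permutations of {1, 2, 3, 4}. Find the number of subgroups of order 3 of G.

|G| = 12 and 3 | 12, so subgroups of order 3 are possible by Lagrange.
The subgroups of order 3 are: {e, (1 2 3), (1 3 2)}; {e, (1 2 4), (1 4 2)}; {e, (1 3 4), (1 4 3)}; {e, (2 3 4), (2 4 3)}.
So G has 4 subgroups of order 3.

4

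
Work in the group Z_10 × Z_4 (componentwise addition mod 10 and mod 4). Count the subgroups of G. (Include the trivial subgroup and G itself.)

16

|G| = 40, so by Lagrange every subgroup order divides 40. Divisors: 1, 2, 4, 5, 8, 10, 20, 40.
Subgroups by order — order 1: 1; order 2: 3; order 4: 3; order 5: 1; order 8: 1; order 10: 3; order 20: 3; order 40: 1.
Total: 1 + 3 + 3 + 1 + 1 + 3 + 3 + 1 = 16.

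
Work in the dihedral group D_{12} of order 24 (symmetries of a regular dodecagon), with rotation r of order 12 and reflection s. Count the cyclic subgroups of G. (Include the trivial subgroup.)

Group the elements of G by the cyclic subgroup they generate; each cyclic subgroup of order d accounts for φ(d) elements.
Cyclic subgroups by order — order 1: 1; order 2: 13; order 3: 1; order 4: 1; order 6: 1; order 12: 1.
Total: 18.

18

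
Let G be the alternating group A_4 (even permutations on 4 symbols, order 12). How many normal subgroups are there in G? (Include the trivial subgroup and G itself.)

3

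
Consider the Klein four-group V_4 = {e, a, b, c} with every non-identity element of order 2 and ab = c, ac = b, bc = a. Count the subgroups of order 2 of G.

3

|G| = 4 and 2 | 4, so subgroups of order 2 are possible by Lagrange.
The subgroups of order 2 are: {e, a}; {e, b}; {e, c}.
So G has 3 subgroups of order 2.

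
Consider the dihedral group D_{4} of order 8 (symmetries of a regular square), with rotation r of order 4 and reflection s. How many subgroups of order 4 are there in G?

3

|G| = 8 and 4 | 8, so subgroups of order 4 are possible by Lagrange.
The subgroups of order 4 are: {e, r, r^2, r^3}; {e, r^2, s, r^2s}; {e, r^2, rs, r^3s}.
So G has 3 subgroups of order 4.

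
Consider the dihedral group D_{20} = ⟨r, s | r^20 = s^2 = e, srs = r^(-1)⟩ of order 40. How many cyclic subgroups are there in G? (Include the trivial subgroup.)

Each element a generates a cyclic subgroup ⟨a⟩; distinct elements may generate the same one (a cyclic group of order d has φ(d) generators).
Cyclic subgroups by order — order 1: 1; order 2: 21; order 4: 1; order 5: 1; order 10: 1; order 20: 1.
Total: 26.

26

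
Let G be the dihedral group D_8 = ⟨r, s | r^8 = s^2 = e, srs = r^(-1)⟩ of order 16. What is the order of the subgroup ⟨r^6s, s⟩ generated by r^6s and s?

|⟨r^6s⟩| = 2 and |⟨s⟩| = 2, so |H| is a multiple of lcm(2, 2) = 2 and divides |G| = 16.
Closing under the operation: H = {e, r^2, r^4, r^6, s, r^2s, r^4s, r^6s}, so |H| = 8.

8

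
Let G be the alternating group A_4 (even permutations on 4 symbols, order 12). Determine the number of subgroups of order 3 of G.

|G| = 12 and 3 | 12, so subgroups of order 3 are possible by Lagrange.
The subgroups of order 3 are: {e, (1 2 3), (1 3 2)}; {e, (1 2 4), (1 4 2)}; {e, (1 3 4), (1 4 3)}; {e, (2 3 4), (2 4 3)}.
So G has 4 subgroups of order 3.

4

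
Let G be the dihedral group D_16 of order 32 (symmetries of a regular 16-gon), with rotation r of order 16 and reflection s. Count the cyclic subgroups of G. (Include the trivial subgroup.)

21

Group the elements of G by the cyclic subgroup they generate; each cyclic subgroup of order d accounts for φ(d) elements.
Cyclic subgroups by order — order 1: 1; order 2: 17; order 4: 1; order 8: 1; order 16: 1.
Total: 21.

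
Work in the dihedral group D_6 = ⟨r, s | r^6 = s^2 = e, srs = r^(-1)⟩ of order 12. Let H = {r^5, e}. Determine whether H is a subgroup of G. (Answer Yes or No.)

No

r^5 ∈ H but its inverse r ∉ H, so H is not a subgroup.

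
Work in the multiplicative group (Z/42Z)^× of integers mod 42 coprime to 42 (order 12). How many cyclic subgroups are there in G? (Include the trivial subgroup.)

8

Each element a generates a cyclic subgroup ⟨a⟩; distinct elements may generate the same one (a cyclic group of order d has φ(d) generators).
Cyclic subgroups by order — order 1: 1; order 2: 3; order 3: 1; order 6: 3.
Total: 8.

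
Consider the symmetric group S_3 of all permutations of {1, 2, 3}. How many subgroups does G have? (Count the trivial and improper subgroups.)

6

|G| = 6, so by Lagrange every subgroup order divides 6. Divisors: 1, 2, 3, 6.
Subgroups by order — order 1: 1; order 2: 3; order 3: 1; order 6: 1.
Total: 1 + 3 + 1 + 1 = 6.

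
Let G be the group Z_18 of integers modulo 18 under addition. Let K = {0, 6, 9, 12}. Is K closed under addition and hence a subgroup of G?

|K| = 4 does not divide |G| = 18, so by Lagrange K is not a subgroup.

No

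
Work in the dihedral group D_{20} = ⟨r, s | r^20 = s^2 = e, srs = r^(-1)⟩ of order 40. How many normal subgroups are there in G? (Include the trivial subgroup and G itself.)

9

G has 48 subgroups. Checking conjugation-invariance by order — order 1: 1/1 normal; order 2: 1/21 normal; order 4: 1/11 normal; order 5: 1/1 normal; order 8: 0/5 normal; order 10: 1/5 normal; order 20: 3/3 normal; order 40: 1/1 normal.
Total normal subgroups: 9.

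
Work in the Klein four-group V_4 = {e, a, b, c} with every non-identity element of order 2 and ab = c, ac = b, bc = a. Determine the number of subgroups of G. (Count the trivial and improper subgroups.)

|G| = 4, so by Lagrange every subgroup order divides 4. Divisors: 1, 2, 4.
Subgroups by order — order 1: 1; order 2: 3; order 4: 1.
Total: 1 + 3 + 1 = 5.

5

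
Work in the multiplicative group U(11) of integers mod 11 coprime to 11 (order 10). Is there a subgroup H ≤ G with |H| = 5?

5 | 10. A subgroup of order 5 is {1, 3, 4, 5, 9}.

Yes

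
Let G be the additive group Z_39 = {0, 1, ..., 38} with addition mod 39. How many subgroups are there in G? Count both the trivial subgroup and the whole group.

Subgroups of the cyclic group Z_39 correspond bijectively to divisors of 39.
Divisors of 39: 1, 3, 13, 39.
So Z_39 has 4 subgroups.

4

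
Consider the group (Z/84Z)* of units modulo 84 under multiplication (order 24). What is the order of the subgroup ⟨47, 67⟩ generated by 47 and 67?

|⟨47⟩| = 6 and |⟨67⟩| = 6, so |H| is a multiple of lcm(6, 6) = 6 and divides |G| = 24.
Closing under the operation: H = {1, 5, 17, 25, 37, 41, 43, 47, 59, 67, 79, 83}, so |H| = 12.

12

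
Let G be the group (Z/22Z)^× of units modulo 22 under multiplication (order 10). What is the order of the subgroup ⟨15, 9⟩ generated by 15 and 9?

|⟨15⟩| = 5 and |⟨9⟩| = 5, so |H| is a multiple of lcm(5, 5) = 5 and divides |G| = 10.
Closing under the operation: H = {1, 3, 5, 9, 15}, so |H| = 5.

5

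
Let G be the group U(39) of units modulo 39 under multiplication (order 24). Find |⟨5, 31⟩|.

|⟨5⟩| = 4 and |⟨31⟩| = 4, so |H| is a multiple of lcm(4, 4) = 4 and divides |G| = 24.
Closing under the operation: H = {1, 5, 8, 14, 25, 31, 34, 38}, so |H| = 8.

8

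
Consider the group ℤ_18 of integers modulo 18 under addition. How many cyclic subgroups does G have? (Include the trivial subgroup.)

Each element a generates a cyclic subgroup ⟨a⟩; distinct elements may generate the same one (a cyclic group of order d has φ(d) generators).
Cyclic subgroups by order — order 1: 1; order 2: 1; order 3: 1; order 6: 1; order 9: 1; order 18: 1.
Total: 6.

6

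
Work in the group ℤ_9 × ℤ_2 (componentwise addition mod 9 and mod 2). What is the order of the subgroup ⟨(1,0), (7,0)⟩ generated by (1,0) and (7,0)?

|⟨(1,0)⟩| = 9 and |⟨(7,0)⟩| = 9, so |H| is a multiple of lcm(9, 9) = 9 and divides |G| = 18.
Closing under the operation: H = {(0,0), (1,0), (2,0), (3,0), (4,0), (5,0), (6,0), (7,0), (8,0)}, so |H| = 9.

9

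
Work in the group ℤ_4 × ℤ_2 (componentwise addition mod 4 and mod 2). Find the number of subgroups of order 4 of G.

|G| = 8 and 4 | 8, so subgroups of order 4 are possible by Lagrange.
The subgroups of order 4 are: {(0,0), (0,1), (2,0), (2,1)}; {(0,0), (1,0), (2,0), (3,0)}; {(0,0), (1,1), (2,0), (3,1)}.
So G has 3 subgroups of order 4.

3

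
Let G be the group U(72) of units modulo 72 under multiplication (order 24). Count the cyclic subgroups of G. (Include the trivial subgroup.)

Group the elements of G by the cyclic subgroup they generate; each cyclic subgroup of order d accounts for φ(d) elements.
Cyclic subgroups by order — order 1: 1; order 2: 7; order 3: 1; order 6: 7.
Total: 16.

16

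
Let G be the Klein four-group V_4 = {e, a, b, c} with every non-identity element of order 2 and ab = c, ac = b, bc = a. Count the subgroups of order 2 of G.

3

|G| = 4 and 2 | 4, so subgroups of order 2 are possible by Lagrange.
The subgroups of order 2 are: {e, a}; {e, b}; {e, c}.
So G has 3 subgroups of order 2.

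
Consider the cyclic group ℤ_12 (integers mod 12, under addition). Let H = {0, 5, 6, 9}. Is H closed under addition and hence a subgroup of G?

5 ∈ H but its inverse 7 ∉ H, so H is not a subgroup.

No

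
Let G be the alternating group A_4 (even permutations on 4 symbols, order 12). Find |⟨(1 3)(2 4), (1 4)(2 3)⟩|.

|⟨(1 3)(2 4)⟩| = 2 and |⟨(1 4)(2 3)⟩| = 2, so |H| is a multiple of lcm(2, 2) = 2 and divides |G| = 12.
Closing under the operation: H = {e, (1 2)(3 4), (1 3)(2 4), (1 4)(2 3)}, so |H| = 4.

4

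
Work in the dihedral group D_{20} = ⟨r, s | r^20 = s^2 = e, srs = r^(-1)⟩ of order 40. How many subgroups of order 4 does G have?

11

|G| = 40 and 4 | 40, so subgroups of order 4 are possible by Lagrange.
The subgroups of order 4 are: {e, r^10, s, r^10s}; {e, r^10, rs, r^11s}; {e, r^10, r^2s, r^12s}; {e, r^10, r^3s, r^13s}; … (11 in all).
So G has 11 subgroups of order 4.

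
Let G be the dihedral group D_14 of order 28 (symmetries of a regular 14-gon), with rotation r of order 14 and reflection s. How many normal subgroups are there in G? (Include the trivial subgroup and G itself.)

G has 28 subgroups. Checking conjugation-invariance by order — order 1: 1/1 normal; order 2: 1/15 normal; order 4: 0/7 normal; order 7: 1/1 normal; order 14: 3/3 normal; order 28: 1/1 normal.
Total normal subgroups: 7.

7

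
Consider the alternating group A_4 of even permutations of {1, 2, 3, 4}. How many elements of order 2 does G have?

The elements of order 2 are: (1 2)(3 4), (1 3)(2 4), (1 4)(2 3).
That's 3.

3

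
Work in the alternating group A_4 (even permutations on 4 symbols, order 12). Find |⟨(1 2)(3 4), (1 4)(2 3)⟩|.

4

|⟨(1 2)(3 4)⟩| = 2 and |⟨(1 4)(2 3)⟩| = 2, so |H| is a multiple of lcm(2, 2) = 2 and divides |G| = 12.
Closing under the operation: H = {e, (1 2)(3 4), (1 3)(2 4), (1 4)(2 3)}, so |H| = 4.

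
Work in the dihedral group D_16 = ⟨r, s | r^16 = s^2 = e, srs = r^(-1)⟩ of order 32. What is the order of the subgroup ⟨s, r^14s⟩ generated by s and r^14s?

|⟨s⟩| = 2 and |⟨r^14s⟩| = 2, so |H| is a multiple of lcm(2, 2) = 2 and divides |G| = 32.
Closing under the operation: H = {e, r^2, r^4, r^6, r^8, r^10, r^12, r^14, s, r^2s, r^4s, r^6s, r^8s, r^10s, r^12s, r^14s}, so |H| = 16.

16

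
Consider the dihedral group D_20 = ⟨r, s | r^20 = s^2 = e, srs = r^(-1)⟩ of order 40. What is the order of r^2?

Computing powers of r^2: the smallest k with (r^2)^k = e is k = 10.

10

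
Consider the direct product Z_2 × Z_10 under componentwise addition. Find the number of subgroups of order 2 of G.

|G| = 20 and 2 | 20, so subgroups of order 2 are possible by Lagrange.
The subgroups of order 2 are: {(0,0), (0,5)}; {(0,0), (1,0)}; {(0,0), (1,5)}.
So G has 3 subgroups of order 2.

3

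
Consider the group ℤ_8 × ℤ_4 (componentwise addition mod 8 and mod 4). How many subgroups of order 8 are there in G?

|G| = 32 and 8 | 32, so subgroups of order 8 are possible by Lagrange.
The subgroups of order 8 are: {(0,0), (0,1), (0,2), (0,3), (4,0), (4,1), (4,2), (4,3)}; {(0,0), (0,2), (2,0), (2,2), (4,0), (4,2), (6,0), (6,2)}; {(0,0), (0,2), (2,1), (2,3), (4,0), (4,2), (6,1), (6,3)}; {(0,0), (1,0), (2,0), (3,0), (4,0), (5,0), (6,0), (7,0)}; … (7 in all).
So G has 7 subgroups of order 8.

7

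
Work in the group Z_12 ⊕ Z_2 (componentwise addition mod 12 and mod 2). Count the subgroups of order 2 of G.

3

|G| = 24 and 2 | 24, so subgroups of order 2 are possible by Lagrange.
The subgroups of order 2 are: {(0,0), (0,1)}; {(0,0), (6,0)}; {(0,0), (6,1)}.
So G has 3 subgroups of order 2.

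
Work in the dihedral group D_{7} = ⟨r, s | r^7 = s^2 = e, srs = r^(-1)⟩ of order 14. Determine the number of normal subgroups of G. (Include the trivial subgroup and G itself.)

G has 10 subgroups. Checking conjugation-invariance by order — order 1: 1/1 normal; order 2: 0/7 normal; order 7: 1/1 normal; order 14: 1/1 normal.
Total normal subgroups: 3.

3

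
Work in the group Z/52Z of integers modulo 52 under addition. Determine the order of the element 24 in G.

13

In Z/52Z, the order of an element a is n/gcd(a, n).
gcd(24, 52) = 4, so |⟨24⟩| = 52/4 = 13.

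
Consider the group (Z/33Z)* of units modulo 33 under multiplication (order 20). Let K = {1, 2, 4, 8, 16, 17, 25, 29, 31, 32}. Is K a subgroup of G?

|K| = 10 divides |G| = 20, consistent with Lagrange.
K contains the identity, every element's inverse is in K, and K is closed under ·: it is a subgroup.
In fact K = ⟨2⟩.

Yes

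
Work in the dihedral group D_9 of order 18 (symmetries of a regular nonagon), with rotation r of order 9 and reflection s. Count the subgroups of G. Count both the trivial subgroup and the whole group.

16

|G| = 18, so by Lagrange every subgroup order divides 18. Divisors: 1, 2, 3, 6, 9, 18.
Subgroups by order — order 1: 1; order 2: 9; order 3: 1; order 6: 3; order 9: 1; order 18: 1.
Total: 1 + 9 + 1 + 3 + 1 + 1 = 16.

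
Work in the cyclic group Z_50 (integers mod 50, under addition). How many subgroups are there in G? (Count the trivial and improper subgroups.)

6

A cyclic group of order 50 has exactly one subgroup for each divisor of 50.
Divisors of 50: 1, 2, 5, 10, 25, 50.
So Z_50 has 6 subgroups.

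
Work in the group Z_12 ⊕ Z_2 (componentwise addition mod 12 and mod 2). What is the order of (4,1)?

6

The order of (4,1) in Z_12 × Z_2 is lcm(ord(4) in Z_12, ord(1) in Z_2).
ord(4) = 3 and ord(1) = 2, so |⟨(4,1)⟩| = lcm(3, 2) = 6.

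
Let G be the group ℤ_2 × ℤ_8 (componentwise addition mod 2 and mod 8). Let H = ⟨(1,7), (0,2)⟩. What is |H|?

8

|⟨(1,7)⟩| = 8 and |⟨(0,2)⟩| = 4, so |H| is a multiple of lcm(8, 4) = 8 and divides |G| = 16.
Closing under the operation: H = {(0,0), (0,2), (0,4), (0,6), (1,1), (1,3), (1,5), (1,7)}, so |H| = 8.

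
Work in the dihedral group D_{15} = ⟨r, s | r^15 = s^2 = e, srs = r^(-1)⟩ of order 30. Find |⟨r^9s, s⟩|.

10

|⟨r^9s⟩| = 2 and |⟨s⟩| = 2, so |H| is a multiple of lcm(2, 2) = 2 and divides |G| = 30.
Closing under the operation: H = {e, r^3, r^6, r^9, r^12, s, r^3s, r^6s, r^9s, r^12s}, so |H| = 10.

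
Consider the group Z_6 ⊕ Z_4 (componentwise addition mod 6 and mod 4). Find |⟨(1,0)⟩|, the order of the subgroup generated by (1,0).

6

The order of (1,0) in Z_6 × Z_4 is lcm(ord(1) in Z_6, ord(0) in Z_4).
ord(1) = 6 and ord(0) = 1, so |⟨(1,0)⟩| = lcm(6, 1) = 6.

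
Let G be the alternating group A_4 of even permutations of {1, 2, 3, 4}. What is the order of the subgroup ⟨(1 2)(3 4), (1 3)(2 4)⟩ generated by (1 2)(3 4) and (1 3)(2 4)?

|⟨(1 2)(3 4)⟩| = 2 and |⟨(1 3)(2 4)⟩| = 2, so |H| is a multiple of lcm(2, 2) = 2 and divides |G| = 12.
Closing under the operation: H = {e, (1 2)(3 4), (1 3)(2 4), (1 4)(2 3)}, so |H| = 4.

4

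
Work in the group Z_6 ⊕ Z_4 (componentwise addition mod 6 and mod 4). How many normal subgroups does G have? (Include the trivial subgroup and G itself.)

16

G is abelian, so every subgroup is normal.
G has 16 subgroups in total, hence 16 normal subgroups.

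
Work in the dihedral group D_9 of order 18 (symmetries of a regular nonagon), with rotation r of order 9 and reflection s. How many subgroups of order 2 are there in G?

9

|G| = 18 and 2 | 18, so subgroups of order 2 are possible by Lagrange.
The subgroups of order 2 are: {e, r^2s}; {e, r^3s}; {e, r^4s}; {e, r^5s}; … (9 in all).
So G has 9 subgroups of order 2.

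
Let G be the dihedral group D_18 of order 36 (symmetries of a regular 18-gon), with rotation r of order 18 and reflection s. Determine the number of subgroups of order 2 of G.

|G| = 36 and 2 | 36, so subgroups of order 2 are possible by Lagrange.
The subgroups of order 2 are: {e, r^10s}; {e, r^11s}; {e, r^12s}; {e, r^13s}; … (19 in all).
So G has 19 subgroups of order 2.

19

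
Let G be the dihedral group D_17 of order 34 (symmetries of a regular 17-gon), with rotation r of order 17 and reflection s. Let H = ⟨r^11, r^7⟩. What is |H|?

17

|⟨r^11⟩| = 17 and |⟨r^7⟩| = 17, so |H| is a multiple of lcm(17, 17) = 17 and divides |G| = 34.
Closing under the operation: H = {e, r, r^2, r^3, r^4, r^5, r^6, r^7, r^8, r^9, r^10, r^11, r^12, r^13, r^14, r^15, r^16}, so |H| = 17.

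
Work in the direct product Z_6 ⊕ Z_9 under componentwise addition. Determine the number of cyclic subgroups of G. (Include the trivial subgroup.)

16

A cyclic subgroup of order d is generated by each of its φ(d) elements of order d, so the cyclic subgroups of order d number (#elements of order d)/φ(d).
Cyclic subgroups by order — order 1: 1; order 2: 1; order 3: 4; order 6: 4; order 9: 3; order 18: 3.
Total: 16.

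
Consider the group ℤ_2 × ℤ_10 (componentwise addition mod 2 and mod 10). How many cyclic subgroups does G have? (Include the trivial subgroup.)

A cyclic subgroup of order d is generated by each of its φ(d) elements of order d, so the cyclic subgroups of order d number (#elements of order d)/φ(d).
Cyclic subgroups by order — order 1: 1; order 2: 3; order 5: 1; order 10: 3.
Total: 8.

8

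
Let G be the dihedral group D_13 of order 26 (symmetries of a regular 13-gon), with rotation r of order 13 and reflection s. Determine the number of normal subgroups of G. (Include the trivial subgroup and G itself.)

G has 16 subgroups. Checking conjugation-invariance by order — order 1: 1/1 normal; order 2: 0/13 normal; order 13: 1/1 normal; order 26: 1/1 normal.
Total normal subgroups: 3.

3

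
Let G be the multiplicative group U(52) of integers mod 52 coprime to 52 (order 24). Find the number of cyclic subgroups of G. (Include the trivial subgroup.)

A cyclic subgroup of order d is generated by each of its φ(d) elements of order d, so the cyclic subgroups of order d number (#elements of order d)/φ(d).
Cyclic subgroups by order — order 1: 1; order 2: 3; order 3: 1; order 4: 2; order 6: 3; order 12: 2.
Total: 12.

12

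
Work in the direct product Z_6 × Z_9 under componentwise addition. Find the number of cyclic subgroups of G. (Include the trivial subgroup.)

Each element a generates a cyclic subgroup ⟨a⟩; distinct elements may generate the same one (a cyclic group of order d has φ(d) generators).
Cyclic subgroups by order — order 1: 1; order 2: 1; order 3: 4; order 6: 4; order 9: 3; order 18: 3.
Total: 16.

16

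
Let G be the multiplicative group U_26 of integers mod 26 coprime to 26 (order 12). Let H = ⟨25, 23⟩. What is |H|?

|⟨25⟩| = 2 and |⟨23⟩| = 6, so |H| is a multiple of lcm(2, 6) = 6 and divides |G| = 12.
Closing under the operation: H = {1, 3, 9, 17, 23, 25}, so |H| = 6.

6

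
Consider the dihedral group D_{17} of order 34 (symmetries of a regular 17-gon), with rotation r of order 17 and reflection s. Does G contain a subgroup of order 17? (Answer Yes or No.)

17 | 34. A subgroup of order 17 is {e, r, r^2, r^3, r^4, r^5, r^6, r^7, r^8, r^9, r^10, r^11, r^12, r^13, r^14, r^15, r^16}.

Yes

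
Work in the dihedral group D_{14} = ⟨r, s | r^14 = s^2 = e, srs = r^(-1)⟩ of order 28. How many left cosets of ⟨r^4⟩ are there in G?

|⟨r^4⟩| = 7 and |G| = 28.
By Lagrange, [G : H] = |G|/|H| = 28/7 = 4.

4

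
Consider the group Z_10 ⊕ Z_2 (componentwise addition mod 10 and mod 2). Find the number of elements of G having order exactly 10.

12

An element (a,b) has order lcm(ord(a), ord(b)); count pairs with lcm equal to 10.
Enumerating gives 12 such elements.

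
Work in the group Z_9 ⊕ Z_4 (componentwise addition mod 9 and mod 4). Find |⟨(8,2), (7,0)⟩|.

18

|⟨(8,2)⟩| = 18 and |⟨(7,0)⟩| = 9, so |H| is a multiple of lcm(18, 9) = 18 and divides |G| = 36.
Closing under the operation: H = {(0,0), (0,2), (1,0), (1,2), (2,0), (2,2), (3,0), (3,2), (4,0), (4,2), (5,0), (5,2), (6,0), (6,2), (7,0), (7,2), (8,0), (8,2)}, so |H| = 18.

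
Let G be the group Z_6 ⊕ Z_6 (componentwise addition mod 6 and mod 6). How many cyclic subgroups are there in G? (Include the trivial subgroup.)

A cyclic subgroup of order d is generated by each of its φ(d) elements of order d, so the cyclic subgroups of order d number (#elements of order d)/φ(d).
Cyclic subgroups by order — order 1: 1; order 2: 3; order 3: 4; order 6: 12.
Total: 20.

20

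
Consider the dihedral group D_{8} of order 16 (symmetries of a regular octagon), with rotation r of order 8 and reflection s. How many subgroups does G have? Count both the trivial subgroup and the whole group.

|G| = 16, so by Lagrange every subgroup order divides 16. Divisors: 1, 2, 4, 8, 16.
Subgroups by order — order 1: 1; order 2: 9; order 4: 5; order 8: 3; order 16: 1.
Total: 1 + 9 + 5 + 3 + 1 = 19.

19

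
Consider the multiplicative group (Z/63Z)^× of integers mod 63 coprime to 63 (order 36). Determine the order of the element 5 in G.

6

Compute successive powers of 5 mod 63: 5, 25, 62, 58, 38, 1; 5^6 ≡ 1 (mod 63).
So |⟨5⟩| = 6.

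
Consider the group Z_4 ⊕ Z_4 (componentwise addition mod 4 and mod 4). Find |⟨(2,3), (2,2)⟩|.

8

|⟨(2,3)⟩| = 4 and |⟨(2,2)⟩| = 2, so |H| is a multiple of lcm(4, 2) = 4 and divides |G| = 16.
Closing under the operation: H = {(0,0), (0,1), (0,2), (0,3), (2,0), (2,1), (2,2), (2,3)}, so |H| = 8.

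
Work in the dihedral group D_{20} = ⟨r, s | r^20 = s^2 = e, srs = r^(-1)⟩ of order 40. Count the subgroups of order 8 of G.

5

|G| = 40 and 8 | 40, so subgroups of order 8 are possible by Lagrange.
The subgroups of order 8 are: {e, r^5, r^10, r^15, s, r^5s, r^10s, r^15s}; {e, r^5, r^10, r^15, rs, r^6s, r^11s, r^16s}; {e, r^5, r^10, r^15, r^2s, r^7s, r^12s, r^17s}; {e, r^5, r^10, r^15, r^3s, r^8s, r^13s, r^18s}; … (5 in all).
So G has 5 subgroups of order 8.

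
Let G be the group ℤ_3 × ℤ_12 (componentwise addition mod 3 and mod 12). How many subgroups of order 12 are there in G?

4

|G| = 36 and 12 | 36, so subgroups of order 12 are possible by Lagrange.
The subgroups of order 12 are: {(0,0), (0,1), (0,2), (0,3), (0,4), (0,5), (0,6), (0,7), (0,8), (0,9), (0,10), (0,11)}; {(0,0), (0,3), (0,6), (0,9), (1,0), (1,3), (1,6), (1,9), (2,0), (2,3), (2,6), (2,9)}; {(0,0), (0,3), (0,6), (0,9), (1,1), (1,4), (1,7), (1,10), (2,2), (2,5), (2,8), (2,11)}; {(0,0), (0,3), (0,6), (0,9), (1,2), (1,5), (1,8), (1,11), (2,1), (2,4), (2,7), (2,10)}.
So G has 4 subgroups of order 12.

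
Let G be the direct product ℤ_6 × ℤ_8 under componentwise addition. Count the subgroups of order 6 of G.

|G| = 48 and 6 | 48, so subgroups of order 6 are possible by Lagrange.
The subgroups of order 6 are: {(0,0), (0,4), (2,0), (2,4), (4,0), (4,4)}; {(0,0), (1,0), (2,0), (3,0), (4,0), (5,0)}; {(0,0), (1,4), (2,0), (3,4), (4,0), (5,4)}.
So G has 3 subgroups of order 6.

3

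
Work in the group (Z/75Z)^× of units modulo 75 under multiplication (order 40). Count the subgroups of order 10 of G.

3

|G| = 40 and 10 | 40, so subgroups of order 10 are possible by Lagrange.
The subgroups of order 10 are: {1, 11, 16, 26, 31, 41, 46, 56, 61, 71}; {1, 14, 16, 29, 31, 44, 46, 59, 61, 74}; {1, 4, 16, 19, 31, 34, 46, 49, 61, 64}.
So G has 3 subgroups of order 10.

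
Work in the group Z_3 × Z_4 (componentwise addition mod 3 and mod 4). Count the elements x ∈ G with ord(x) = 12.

4

An element (a,b) has order lcm(ord(a), ord(b)); count pairs with lcm equal to 12.
Enumerating gives 4 such elements.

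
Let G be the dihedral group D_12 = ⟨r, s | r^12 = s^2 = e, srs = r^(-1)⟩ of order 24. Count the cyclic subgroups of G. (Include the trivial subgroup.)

18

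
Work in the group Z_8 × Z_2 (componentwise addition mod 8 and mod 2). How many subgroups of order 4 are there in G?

|G| = 16 and 4 | 16, so subgroups of order 4 are possible by Lagrange.
The subgroups of order 4 are: {(0,0), (0,1), (4,0), (4,1)}; {(0,0), (2,0), (4,0), (6,0)}; {(0,0), (2,1), (4,0), (6,1)}.
So G has 3 subgroups of order 4.

3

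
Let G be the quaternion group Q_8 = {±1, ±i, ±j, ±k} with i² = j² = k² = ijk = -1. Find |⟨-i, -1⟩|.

|⟨-i⟩| = 4 and |⟨-1⟩| = 2, so |H| is a multiple of lcm(4, 2) = 4 and divides |G| = 8.
Closing under the operation: H = {1, -1, i, -i}, so |H| = 4.

4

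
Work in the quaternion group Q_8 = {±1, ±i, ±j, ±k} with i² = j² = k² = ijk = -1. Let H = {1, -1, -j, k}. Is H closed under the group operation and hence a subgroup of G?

-j ∈ H but its inverse j ∉ H, so H is not a subgroup.

No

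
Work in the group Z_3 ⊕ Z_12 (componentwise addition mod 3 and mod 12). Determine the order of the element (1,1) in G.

The order of (1,1) in Z_3 × Z_12 is lcm(ord(1) in Z_3, ord(1) in Z_12).
ord(1) = 3 and ord(1) = 12, so |⟨(1,1)⟩| = lcm(3, 12) = 12.

12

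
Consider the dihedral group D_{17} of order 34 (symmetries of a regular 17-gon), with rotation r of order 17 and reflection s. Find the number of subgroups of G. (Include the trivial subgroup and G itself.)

20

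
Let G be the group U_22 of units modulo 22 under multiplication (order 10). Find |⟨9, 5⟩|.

5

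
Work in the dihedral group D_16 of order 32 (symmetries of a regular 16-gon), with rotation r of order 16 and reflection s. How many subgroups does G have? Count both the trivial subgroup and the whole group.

36

|G| = 32, so by Lagrange every subgroup order divides 32. Divisors: 1, 2, 4, 8, 16, 32.
Subgroups by order — order 1: 1; order 2: 17; order 4: 9; order 8: 5; order 16: 3; order 32: 1.
Total: 1 + 17 + 9 + 5 + 3 + 1 = 36.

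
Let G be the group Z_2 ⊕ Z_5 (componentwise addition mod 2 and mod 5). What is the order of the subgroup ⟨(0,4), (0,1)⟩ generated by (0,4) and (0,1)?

|⟨(0,4)⟩| = 5 and |⟨(0,1)⟩| = 5, so |H| is a multiple of lcm(5, 5) = 5 and divides |G| = 10.
Closing under the operation: H = {(0,0), (0,1), (0,2), (0,3), (0,4)}, so |H| = 5.

5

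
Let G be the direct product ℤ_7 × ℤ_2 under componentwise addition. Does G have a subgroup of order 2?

Yes

2 | 14. A subgroup of order 2 is {(0,0), (0,1)}.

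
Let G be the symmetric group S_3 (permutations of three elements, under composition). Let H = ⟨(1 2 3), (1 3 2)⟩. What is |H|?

3

|⟨(1 2 3)⟩| = 3 and |⟨(1 3 2)⟩| = 3, so |H| is a multiple of lcm(3, 3) = 3 and divides |G| = 6.
Closing under the operation: H = {e, (1 2 3), (1 3 2)}, so |H| = 3.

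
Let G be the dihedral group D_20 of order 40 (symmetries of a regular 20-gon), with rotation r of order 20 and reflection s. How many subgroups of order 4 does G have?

|G| = 40 and 4 | 40, so subgroups of order 4 are possible by Lagrange.
The subgroups of order 4 are: {e, r^10, s, r^10s}; {e, r^10, rs, r^11s}; {e, r^10, r^2s, r^12s}; {e, r^10, r^3s, r^13s}; … (11 in all).
So G has 11 subgroups of order 4.

11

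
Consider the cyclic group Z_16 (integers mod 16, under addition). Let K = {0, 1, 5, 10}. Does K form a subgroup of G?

1 ∈ K but its inverse 15 ∉ K, so K is not a subgroup.

No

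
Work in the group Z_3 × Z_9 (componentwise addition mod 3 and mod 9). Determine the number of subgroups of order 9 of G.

|G| = 27 and 9 | 27, so subgroups of order 9 are possible by Lagrange.
The subgroups of order 9 are: {(0,0), (0,1), (0,2), (0,3), (0,4), (0,5), (0,6), (0,7), (0,8)}; {(0,0), (0,3), (0,6), (1,0), (1,3), (1,6), (2,0), (2,3), (2,6)}; {(0,0), (0,3), (0,6), (1,1), (1,4), (1,7), (2,2), (2,5), (2,8)}; {(0,0), (0,3), (0,6), (1,2), (1,5), (1,8), (2,1), (2,4), (2,7)}.
So G has 4 subgroups of order 9.

4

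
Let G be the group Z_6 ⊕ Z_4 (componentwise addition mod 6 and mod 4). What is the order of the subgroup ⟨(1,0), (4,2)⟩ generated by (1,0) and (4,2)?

12

|⟨(1,0)⟩| = 6 and |⟨(4,2)⟩| = 6, so |H| is a multiple of lcm(6, 6) = 6 and divides |G| = 24.
Closing under the operation: H = {(0,0), (0,2), (1,0), (1,2), (2,0), (2,2), (3,0), (3,2), (4,0), (4,2), (5,0), (5,2)}, so |H| = 12.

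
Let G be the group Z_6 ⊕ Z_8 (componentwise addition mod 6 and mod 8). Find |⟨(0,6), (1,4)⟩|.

|⟨(0,6)⟩| = 4 and |⟨(1,4)⟩| = 6, so |H| is a multiple of lcm(4, 6) = 12 and divides |G| = 48.
Closing under the operation: H = {(0,0), (0,2), (0,4), (0,6), (1,0), (1,2), (1,4), (1,6), (2,0), (2,2), (2,4), (2,6), (3,0), (3,2), (3,4), (3,6), (4,0), (4,2), (4,4), (4,6), (5,0), (5,2), (5,4), (5,6)}, so |H| = 24.

24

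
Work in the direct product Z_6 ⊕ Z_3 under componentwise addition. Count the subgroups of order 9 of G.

1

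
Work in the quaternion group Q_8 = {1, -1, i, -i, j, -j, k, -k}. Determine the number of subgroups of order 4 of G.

3

|G| = 8 and 4 | 8, so subgroups of order 4 are possible by Lagrange.
The subgroups of order 4 are: {1, -1, i, -i}; {1, -1, j, -j}; {1, -1, k, -k}.
So G has 3 subgroups of order 4.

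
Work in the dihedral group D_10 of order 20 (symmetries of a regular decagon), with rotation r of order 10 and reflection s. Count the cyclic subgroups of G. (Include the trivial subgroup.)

Each element a generates a cyclic subgroup ⟨a⟩; distinct elements may generate the same one (a cyclic group of order d has φ(d) generators).
Cyclic subgroups by order — order 1: 1; order 2: 11; order 5: 1; order 10: 1.
Total: 14.

14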